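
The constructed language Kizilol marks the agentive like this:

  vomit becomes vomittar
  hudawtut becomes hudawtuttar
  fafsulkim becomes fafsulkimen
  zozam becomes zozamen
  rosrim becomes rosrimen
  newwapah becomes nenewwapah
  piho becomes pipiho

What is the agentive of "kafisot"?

kafisottar

vomit and fafsulkim both have last vowel 'i' yet inflect differently (vomittar, fafsulkimen), so the last vowel is not what conditions the rule; the final letter is.
"kafisot" ends in -t. The stems ending in -t (vomit → vomittar, hudawtut → hudawtuttar) double the final consonant and add -ar.
So kafisot → kafisottar.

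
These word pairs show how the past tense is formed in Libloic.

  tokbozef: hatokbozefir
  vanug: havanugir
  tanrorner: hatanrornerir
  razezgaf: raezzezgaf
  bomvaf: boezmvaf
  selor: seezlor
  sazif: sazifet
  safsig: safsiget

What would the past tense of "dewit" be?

"dewit" has last vowel 'i'. The stems whose last vowel is 'i' (sazif → sazifet, safsig → safsiget) add -et.
So dewit → dewitet.

dewitet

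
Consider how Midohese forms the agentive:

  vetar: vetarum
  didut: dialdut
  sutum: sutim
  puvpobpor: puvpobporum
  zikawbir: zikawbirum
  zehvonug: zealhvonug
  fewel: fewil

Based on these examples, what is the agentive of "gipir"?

gipirum

sutum and zehvonug both have last vowel 'u' yet inflect differently (sutim, zealhvonug), so the last vowel is not what conditions the rule; the final letter is.
"gipir" ends in -r. The stems ending in -r (zikawbir → zikawbirum, vetar → vetarum, puvpobpor → puvpobporum) add -um.
So gipir → gipirum.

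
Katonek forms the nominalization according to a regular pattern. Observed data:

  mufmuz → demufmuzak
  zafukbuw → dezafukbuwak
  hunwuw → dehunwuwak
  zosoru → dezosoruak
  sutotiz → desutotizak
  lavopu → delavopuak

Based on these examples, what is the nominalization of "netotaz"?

Every pair shown (mufmuz → demufmuzak, zafukbuw → dezafukbuwak, hunwuw → dehunwuwak, …) follows the same rule: add de- … -ak around the stem.
So netotaz → denetotazak.

denetotazak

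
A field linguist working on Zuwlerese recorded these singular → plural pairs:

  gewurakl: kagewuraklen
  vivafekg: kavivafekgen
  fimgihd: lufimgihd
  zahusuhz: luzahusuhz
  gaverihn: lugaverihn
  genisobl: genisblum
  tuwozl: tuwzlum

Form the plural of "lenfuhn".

gewurakl and genisobl both end in -l yet inflect differently (kagewuraklen, genisblum), so the final letter is not what conditions the rule; the second-to-last letter is.
"lenfuhn" has second-to-last letter 'h'. The stems whose second-to-last letter is 'h' (fimgihd → lufimgihd, zahusuhz → luzahusuhz, gaverihn → lugaverihn) add the prefix lu-.
So lenfuhn → lulenfuhn.

lulenfuhn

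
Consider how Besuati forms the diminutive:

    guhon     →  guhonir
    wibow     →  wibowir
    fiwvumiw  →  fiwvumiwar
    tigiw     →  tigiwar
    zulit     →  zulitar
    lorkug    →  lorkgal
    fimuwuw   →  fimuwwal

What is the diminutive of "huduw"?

hudwal

wibow and fiwvumiw both end in -w yet inflect differently (wibowir, fiwvumiwar), so the final letter is not what conditions the rule; the last vowel is.
"huduw" has last vowel 'u'. The stems whose last vowel is 'u' (lorkug → lorkgal, fimuwuw → fimuwwal) delete the last vowel and add -al.
So huduw → hudwal.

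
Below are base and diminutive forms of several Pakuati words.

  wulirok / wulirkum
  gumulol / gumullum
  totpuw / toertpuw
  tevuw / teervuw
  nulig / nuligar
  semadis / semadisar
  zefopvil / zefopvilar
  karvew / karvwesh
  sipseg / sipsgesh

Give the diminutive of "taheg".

"taheg" has last vowel 'e'. The stems whose last vowel is 'e' (karvew → karvwesh, sipseg → sipsgesh) delete the last vowel and add -esh.
The other patterns: stems whose last vowel is 'o' delete the last vowel and add -um; stems whose last vowel is 'u' insert -er- after the first vowel; stems whose last vowel is 'i' add -ar.
So taheg → tahgesh.

tahgesh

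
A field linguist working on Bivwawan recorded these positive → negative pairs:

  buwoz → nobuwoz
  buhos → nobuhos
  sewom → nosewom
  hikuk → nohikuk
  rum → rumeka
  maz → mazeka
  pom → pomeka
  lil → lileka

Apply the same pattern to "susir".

nosusir

sewom and rum both end in -m yet inflect differently (nosewom, rumeka), so the final letter is not what conditions the rule; the number of vowels is.
"susir" has 2 vowels. The stems with 2 vowels (buwoz → nobuwoz, buhos → nobuhos, sewom → nosewom) add the prefix no-.
The other pattern: stems with 1 vowel add -eka.
So susir → nosusir.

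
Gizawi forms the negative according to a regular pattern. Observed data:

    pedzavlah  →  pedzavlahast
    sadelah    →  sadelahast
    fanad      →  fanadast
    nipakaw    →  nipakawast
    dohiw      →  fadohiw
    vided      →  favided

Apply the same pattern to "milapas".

milapasast

"milapas" has last vowel 'a'. The stems whose last vowel is 'a' (pedzavlah → pedzavlahast, sadelah → sadelahast, fanad → fanadast) add -ast.
The other pattern: stems whose last vowel is 'e' or 'i' add the prefix fa-.
So milapas → milapasast.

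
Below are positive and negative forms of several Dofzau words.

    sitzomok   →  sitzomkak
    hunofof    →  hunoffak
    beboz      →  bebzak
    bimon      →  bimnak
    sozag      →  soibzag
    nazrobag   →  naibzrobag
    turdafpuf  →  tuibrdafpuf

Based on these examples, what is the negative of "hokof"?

hokfak

"hokof" has last vowel 'o'. The stems whose last vowel is 'o' (sitzomok → sitzomkak, hunofof → hunoffak, beboz → bebzak) delete the last vowel and add -ak.
So hokof → hokfak.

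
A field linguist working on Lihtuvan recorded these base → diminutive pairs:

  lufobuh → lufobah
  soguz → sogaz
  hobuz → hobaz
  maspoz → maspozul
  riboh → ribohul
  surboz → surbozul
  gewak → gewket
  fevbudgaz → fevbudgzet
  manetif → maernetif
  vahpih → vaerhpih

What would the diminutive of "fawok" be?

fawokul

soguz and maspoz both end in -z yet inflect differently (sogaz, maspozul), so the final letter is not what conditions the rule; the last vowel is.
"fawok" has last vowel 'o'. The stems whose last vowel is 'o' (maspoz → maspozul, riboh → ribohul, surboz → surbozul) add -ul.
So fawok → fawokul.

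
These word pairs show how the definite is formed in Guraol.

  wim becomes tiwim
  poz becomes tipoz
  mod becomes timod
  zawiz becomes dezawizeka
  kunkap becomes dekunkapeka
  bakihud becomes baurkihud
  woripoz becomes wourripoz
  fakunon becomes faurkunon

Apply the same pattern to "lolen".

poz and zawiz both end in -z yet inflect differently (tipoz, dezawizeka), so the final letter is not what conditions the rule; the number of vowels is.
"lolen" has 2 vowels. The stems with 2 vowels (zawiz → dezawizeka, kunkap → dekunkapeka) add de- … -eka around the stem.
The other patterns: stems with 1 vowel add the prefix ti-; stems with 3 vowels insert -ur- after the first vowel.
So lolen → deloleneka.

deloleneka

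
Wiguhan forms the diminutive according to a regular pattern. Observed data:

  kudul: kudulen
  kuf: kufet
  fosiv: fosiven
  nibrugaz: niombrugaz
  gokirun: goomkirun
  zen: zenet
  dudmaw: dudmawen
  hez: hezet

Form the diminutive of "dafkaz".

dafkazen

zen and gokirun both end in -n yet inflect differently (zenet, goomkirun), so the final letter is not what conditions the rule; the number of vowels is.
"dafkaz" has 2 vowels. The stems with 2 vowels (dudmaw → dudmawen, fosiv → fosiven, kudul → kudulen) add -en.
The other patterns: stems with 1 vowel add -et; stems with 3 vowels insert -om- after the first vowel.
So dafkaz → dafkazen.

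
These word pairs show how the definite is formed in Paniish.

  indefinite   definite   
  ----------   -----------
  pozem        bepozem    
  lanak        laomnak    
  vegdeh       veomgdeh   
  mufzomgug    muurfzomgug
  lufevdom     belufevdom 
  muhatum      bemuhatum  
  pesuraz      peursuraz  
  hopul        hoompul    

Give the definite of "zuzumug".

mufzomgug and muhatum both have last vowel 'u' yet inflect differently (muurfzomgug, bemuhatum), so the last vowel is not what conditions the rule; the final letter is.
"zuzumug" ends in -g. The one such stem in the data (mufzomgug → muurfzomgug) inserts -ur- after the first vowel (as does pesuraz), so the same rule applies.
So zuzumug → zuurzumug.

zuurzumug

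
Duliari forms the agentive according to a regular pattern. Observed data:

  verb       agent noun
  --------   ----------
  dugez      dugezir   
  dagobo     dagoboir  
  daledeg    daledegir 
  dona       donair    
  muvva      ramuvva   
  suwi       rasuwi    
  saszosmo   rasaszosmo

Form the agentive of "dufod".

dona and muvva both end in -a yet inflect differently (donair, ramuvva), so the final letter is not what conditions the rule; the first letter is.
"dufod" begins with d-. The stems beginning with d- (dugez → dugezir, dagobo → dagoboir, daledeg → daledegir) add -ir.
The other pattern: stems beginning with m- or s- add the prefix ra-.
So dufod → dufodir.

dufodir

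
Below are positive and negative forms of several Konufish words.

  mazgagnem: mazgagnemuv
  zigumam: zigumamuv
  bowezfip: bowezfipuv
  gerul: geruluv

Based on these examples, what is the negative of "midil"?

midiluv

Every pair shown (mazgagnem → mazgagnemuv, zigumam → zigumamuv, bowezfip → bowezfipuv, …) follows the same rule: add -uv.
So midil → midiluv.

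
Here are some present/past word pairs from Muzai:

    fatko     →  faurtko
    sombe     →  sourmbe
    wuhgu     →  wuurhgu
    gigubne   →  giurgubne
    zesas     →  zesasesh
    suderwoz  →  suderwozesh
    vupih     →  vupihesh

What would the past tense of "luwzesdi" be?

luurwzesdi

fatko and suderwoz both have last vowel 'o' yet inflect differently (faurtko, suderwozesh), so the last vowel is not what conditions the rule; whether the stem ends in a vowel or a consonant is.
"luwzesdi" ends in a vowel. The stems ending in a vowel (fatko → faurtko, sombe → sourmbe, wuhgu → wuurhgu) insert -ur- after the first vowel.
The other pattern: stems ending in a consonant add -esh.
So luwzesdi → luurwzesdi.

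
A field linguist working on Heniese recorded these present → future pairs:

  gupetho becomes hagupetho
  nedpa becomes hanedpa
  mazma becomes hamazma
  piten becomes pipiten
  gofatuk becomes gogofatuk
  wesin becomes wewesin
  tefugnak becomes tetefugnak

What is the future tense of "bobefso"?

nedpa and tefugnak both have last vowel 'a' yet inflect differently (hanedpa, tetefugnak), so the last vowel is not what conditions the rule; whether the stem ends in a vowel or a consonant is.
"bobefso" ends in a vowel. The stems ending in a vowel (gupetho → hagupetho, nedpa → hanedpa, mazma → hamazma) add the prefix ha-.
So bobefso → habobefso.

habobefso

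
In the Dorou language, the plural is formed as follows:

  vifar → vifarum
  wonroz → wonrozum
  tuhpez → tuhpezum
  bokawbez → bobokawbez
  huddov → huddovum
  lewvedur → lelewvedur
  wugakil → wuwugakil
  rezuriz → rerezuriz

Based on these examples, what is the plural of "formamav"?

foformamav

bokawbez and wonroz both end in -z yet inflect differently (bobokawbez, wonrozum), so the final letter is not what conditions the rule; the number of vowels is.
"formamav" has 3 vowels. The stems with 3 vowels (wugakil → wuwugakil, lewvedur → lelewvedur, bokawbez → bobokawbez) repeat the first consonant+vowel as a prefix.
So formamav → foformamav.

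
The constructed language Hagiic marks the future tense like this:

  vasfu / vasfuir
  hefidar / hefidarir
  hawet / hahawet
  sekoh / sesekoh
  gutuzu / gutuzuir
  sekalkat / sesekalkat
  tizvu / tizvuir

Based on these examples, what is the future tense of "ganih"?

gaganih

sekalkat and hefidar both have last vowel 'a' yet inflect differently (sesekalkat, hefidarir), so the last vowel is not what conditions the rule; the final letter is.
"ganih" ends in -h. The one such stem in the data (sekoh → sesekoh) repeats the first consonant+vowel as a prefix (as do hawet, sekalkat), so the same rule applies.
The other pattern: stems ending in -r or -u add -ir.
So ganih → gaganih.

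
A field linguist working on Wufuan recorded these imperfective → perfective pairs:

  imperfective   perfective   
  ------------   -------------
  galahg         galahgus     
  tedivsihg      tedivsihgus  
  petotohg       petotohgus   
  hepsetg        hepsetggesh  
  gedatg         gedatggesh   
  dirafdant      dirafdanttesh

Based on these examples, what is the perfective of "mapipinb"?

mapipinbbesh

"mapipinb" has second-to-last letter 'n'. The one such stem in the data (dirafdant → dirafdanttesh) doubles the final consonant and adds -esh (as do hepsetg, gedatg), so the same rule applies.
So mapipinb → mapipinbbesh.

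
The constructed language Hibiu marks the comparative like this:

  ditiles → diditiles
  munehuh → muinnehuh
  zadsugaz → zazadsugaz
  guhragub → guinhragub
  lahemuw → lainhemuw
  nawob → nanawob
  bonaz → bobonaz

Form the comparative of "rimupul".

riinmupul

guhragub and nawob both end in -b yet inflect differently (guinhragub, nanawob), so the final letter is not what conditions the rule; the last vowel is.
"rimupul" has last vowel 'u'. The stems whose last vowel is 'u' (lahemuw → lainhemuw, munehuh → muinnehuh, guhragub → guinhragub) insert -in- after the first vowel.
So rimupul → riinmupul.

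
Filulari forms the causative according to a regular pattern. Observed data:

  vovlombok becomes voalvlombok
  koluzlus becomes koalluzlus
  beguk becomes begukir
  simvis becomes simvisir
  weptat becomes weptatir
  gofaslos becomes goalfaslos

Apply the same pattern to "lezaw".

simvis and koluzlus both end in -s yet inflect differently (simvisir, koalluzlus), so the final letter is not what conditions the rule; the number of vowels is.
"lezaw" has 2 vowels. The stems with 2 vowels (beguk → begukir, weptat → weptatir, simvis → simvisir) add -ir.
The other pattern: stems with 3 vowels insert -al- after the first vowel.
So lezaw → lezawir.

lezawir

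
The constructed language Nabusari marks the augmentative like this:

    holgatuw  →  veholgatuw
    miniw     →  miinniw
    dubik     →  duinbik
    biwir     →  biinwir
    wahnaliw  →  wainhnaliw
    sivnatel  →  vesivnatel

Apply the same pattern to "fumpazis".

"fumpazis" has last vowel 'i'. The stems whose last vowel is 'i' (biwir → biinwir, dubik → duinbik, wahnaliw → wainhnaliw) insert -in- after the first vowel.
The other pattern: stems whose last vowel is 'e' or 'u' add the prefix ve-.
So fumpazis → fuinmpazis.

fuinmpazis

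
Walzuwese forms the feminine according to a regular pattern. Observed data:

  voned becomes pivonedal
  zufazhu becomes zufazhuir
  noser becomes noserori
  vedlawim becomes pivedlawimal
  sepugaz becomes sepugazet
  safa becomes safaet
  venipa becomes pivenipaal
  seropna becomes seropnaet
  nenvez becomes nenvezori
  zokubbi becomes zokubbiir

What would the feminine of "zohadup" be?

zohadupir

venipa and safa both end in -a yet inflect differently (pivenipaal, safaet), so the final letter is not what conditions the rule; the first letter is.
"zohadup" begins with z-. The stems beginning with z- (zokubbi → zokubbiir, zufazhu → zufazhuir) add -ir.
So zohadup → zohadupir.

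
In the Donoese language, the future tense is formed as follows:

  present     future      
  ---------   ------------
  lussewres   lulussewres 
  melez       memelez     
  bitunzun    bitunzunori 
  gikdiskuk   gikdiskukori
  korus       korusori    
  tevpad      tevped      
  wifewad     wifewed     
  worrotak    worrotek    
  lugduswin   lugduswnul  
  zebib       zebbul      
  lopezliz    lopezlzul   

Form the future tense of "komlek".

"komlek" has last vowel 'e'. The stems whose last vowel is 'e' (lussewres → lulussewres, melez → memelez) repeat the first consonant+vowel as a prefix.
The other patterns: stems whose last vowel is 'u' add -ori; stems whose last vowel is 'a' change the last vowel to 'e'; stems whose last vowel is 'i' delete the last vowel and add -ul.
So komlek → kokomlek.

kokomlek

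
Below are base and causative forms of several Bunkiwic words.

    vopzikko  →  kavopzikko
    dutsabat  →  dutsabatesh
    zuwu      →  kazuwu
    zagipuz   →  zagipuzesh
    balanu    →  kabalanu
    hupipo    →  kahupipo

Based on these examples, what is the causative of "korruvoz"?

korruvozesh

"korruvoz" ends in a consonant. The stems ending in a consonant (zagipuz → zagipuzesh, dutsabat → dutsabatesh) add -esh.
The other pattern: stems ending in a vowel add the prefix ka-.
So korruvoz → korruvozesh.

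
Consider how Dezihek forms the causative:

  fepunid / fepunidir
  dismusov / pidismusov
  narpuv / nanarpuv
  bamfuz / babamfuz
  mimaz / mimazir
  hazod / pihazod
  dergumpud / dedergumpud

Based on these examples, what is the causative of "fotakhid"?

dergumpud and hazod both end in -d yet inflect differently (dedergumpud, pihazod), so the final letter is not what conditions the rule; the last vowel is.
"fotakhid" has last vowel 'i'. The one such stem in the data (fepunid → fepunidir) adds -ir, so the same rule applies.
The other patterns: stems whose last vowel is 'u' repeat the first consonant+vowel as a prefix; stems whose last vowel is 'o' add the prefix pi-.
So fotakhid → fotakhidir.

fotakhidir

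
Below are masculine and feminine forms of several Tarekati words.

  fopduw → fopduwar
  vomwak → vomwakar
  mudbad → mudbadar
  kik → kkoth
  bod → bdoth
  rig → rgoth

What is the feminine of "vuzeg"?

vomwak and kik both end in -k yet inflect differently (vomwakar, kkoth), so the final letter is not what conditions the rule; the number of vowels is.
"vuzeg" has 2 vowels. The stems with 2 vowels (fopduw → fopduwar, vomwak → vomwakar, mudbad → mudbadar) add -ar.
So vuzeg → vuzegar.

vuzegar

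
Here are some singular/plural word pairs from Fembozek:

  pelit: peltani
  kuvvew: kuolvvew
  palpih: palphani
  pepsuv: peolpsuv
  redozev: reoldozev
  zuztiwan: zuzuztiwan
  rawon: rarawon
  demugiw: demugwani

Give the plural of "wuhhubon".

"wuhhubon" has last vowel 'o'. The one such stem in the data (rawon → rarawon) repeats the first consonant+vowel as a prefix (as does zuztiwan), so the same rule applies.
So wuhhubon → wuwuhhubon.

wuwuhhubon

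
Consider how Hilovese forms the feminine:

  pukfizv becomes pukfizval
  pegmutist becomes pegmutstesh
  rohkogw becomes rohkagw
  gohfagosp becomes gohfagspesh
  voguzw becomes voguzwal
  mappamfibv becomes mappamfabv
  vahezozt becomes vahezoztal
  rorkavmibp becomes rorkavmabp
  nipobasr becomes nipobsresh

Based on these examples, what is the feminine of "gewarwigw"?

gewarwagw

vahezozt and pegmutist both end in -t yet inflect differently (vahezoztal, pegmutstesh), so the final letter is not what conditions the rule; the second-to-last letter is.
"gewarwigw" has second-to-last letter 'g'. The one such stem in the data (rohkogw → rohkagw) changes the last vowel to 'a' (as do mappamfibv, rorkavmibp), so the same rule applies.
The other patterns: stems whose second-to-last letter is 'z' add -al; stems whose second-to-last letter is 's' delete the last vowel and add -esh.
So gewarwigw → gewarwagw.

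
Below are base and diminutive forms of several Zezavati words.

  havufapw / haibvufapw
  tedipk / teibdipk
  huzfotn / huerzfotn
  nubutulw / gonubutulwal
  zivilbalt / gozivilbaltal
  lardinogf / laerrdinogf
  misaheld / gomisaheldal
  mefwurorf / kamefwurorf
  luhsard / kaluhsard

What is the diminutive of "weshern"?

kaweshern

"weshern" has second-to-last letter 'r'. The stems whose second-to-last letter is 'r' (mefwurorf → kamefwurorf, luhsard → kaluhsard) add the prefix ka-.
So weshern → kaweshern.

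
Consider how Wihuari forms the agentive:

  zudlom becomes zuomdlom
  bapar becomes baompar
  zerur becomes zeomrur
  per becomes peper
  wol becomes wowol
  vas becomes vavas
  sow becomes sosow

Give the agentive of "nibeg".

"nibeg" has 2 vowels. The stems with 2 vowels (zudlom → zuomdlom, bapar → baompar, zerur → zeomrur) insert -om- after the first vowel.
The other pattern: stems with 1 vowel repeat the first consonant+vowel as a prefix.
So nibeg → niombeg.

niombeg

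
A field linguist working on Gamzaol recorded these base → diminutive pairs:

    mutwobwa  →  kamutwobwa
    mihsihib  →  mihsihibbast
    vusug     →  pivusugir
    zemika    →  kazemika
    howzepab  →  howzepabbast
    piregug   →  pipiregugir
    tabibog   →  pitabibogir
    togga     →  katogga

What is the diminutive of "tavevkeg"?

"tavevkeg" ends in -g. The stems ending in -g (vusug → pivusugir, tabibog → pitabibogir, piregug → pipiregugir) add pi- … -ir around the stem.
The other patterns: stems ending in -a add the prefix ka-; stems ending in -b double the final consonant and add -ast.
So tavevkeg → pitavevkegir.

pitavevkegir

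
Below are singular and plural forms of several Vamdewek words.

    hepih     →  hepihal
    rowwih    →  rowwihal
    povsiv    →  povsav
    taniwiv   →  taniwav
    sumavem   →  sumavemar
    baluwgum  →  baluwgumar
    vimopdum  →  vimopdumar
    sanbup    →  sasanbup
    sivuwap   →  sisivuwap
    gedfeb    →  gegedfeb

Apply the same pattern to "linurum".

linurumar

hepih and povsiv both have last vowel 'i' yet inflect differently (hepihal, povsav), so the last vowel is not what conditions the rule; the final letter is.
"linurum" ends in -m. The stems ending in -m (sumavem → sumavemar, baluwgum → baluwgumar, vimopdum → vimopdumar) add -ar.
The other patterns: stems ending in -h add -al; stems ending in -v change the last vowel to 'a'; stems ending in -b or -p repeat the first consonant+vowel as a prefix.
So linurum → linurumar.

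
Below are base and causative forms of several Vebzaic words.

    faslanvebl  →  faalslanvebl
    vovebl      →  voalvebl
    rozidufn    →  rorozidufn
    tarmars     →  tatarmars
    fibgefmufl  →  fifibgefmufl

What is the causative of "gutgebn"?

gualtgebn

faslanvebl and fibgefmufl both end in -l yet inflect differently (faalslanvebl, fifibgefmufl), so the final letter is not what conditions the rule; the second-to-last letter is.
"gutgebn" has second-to-last letter 'b'. The stems whose second-to-last letter is 'b' (faslanvebl → faalslanvebl, vovebl → voalvebl) insert -al- after the first vowel.
So gutgebn → gualtgebn.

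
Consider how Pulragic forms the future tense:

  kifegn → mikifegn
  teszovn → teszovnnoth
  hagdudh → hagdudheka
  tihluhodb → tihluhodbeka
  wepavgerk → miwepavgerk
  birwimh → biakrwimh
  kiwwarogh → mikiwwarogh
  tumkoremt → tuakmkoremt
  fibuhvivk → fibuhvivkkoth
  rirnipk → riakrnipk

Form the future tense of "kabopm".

kaakbopm

hagdudh and birwimh both end in -h yet inflect differently (hagdudheka, biakrwimh), so the final letter is not what conditions the rule; the second-to-last letter is.
"kabopm" has second-to-last letter 'p'. The one such stem in the data (rirnipk → riakrnipk) inserts -ak- after the first vowel (as do birwimh, tumkoremt), so the same rule applies.
The other patterns: stems whose second-to-last letter is 'd' add -eka; stems whose second-to-last letter is 'v' double the final consonant and add -oth; stems whose second-to-last letter is 'g' or 'r' add the prefix mi-.
So kabopm → kaakbopm.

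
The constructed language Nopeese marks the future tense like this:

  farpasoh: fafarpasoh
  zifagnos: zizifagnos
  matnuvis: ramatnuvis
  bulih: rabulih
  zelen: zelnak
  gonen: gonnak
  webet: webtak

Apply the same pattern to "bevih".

"bevih" has last vowel 'i'. The stems whose last vowel is 'i' (matnuvis → ramatnuvis, bulih → rabulih) add the prefix ra-.
The other patterns: stems whose last vowel is 'o' repeat the first consonant+vowel as a prefix; stems whose last vowel is 'e' delete the last vowel and add -ak.
So bevih → rabevih.

rabevih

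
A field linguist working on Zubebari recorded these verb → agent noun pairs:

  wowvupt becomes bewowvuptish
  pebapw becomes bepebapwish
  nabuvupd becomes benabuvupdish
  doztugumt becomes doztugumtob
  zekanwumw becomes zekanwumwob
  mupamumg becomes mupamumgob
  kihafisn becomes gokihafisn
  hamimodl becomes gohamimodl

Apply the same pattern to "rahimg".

rahimgob

"rahimg" has second-to-last letter 'm'. The stems whose second-to-last letter is 'm' (doztugumt → doztugumtob, zekanwumw → zekanwumwob, mupamumg → mupamumgob) add -ob.
So rahimg → rahimgob.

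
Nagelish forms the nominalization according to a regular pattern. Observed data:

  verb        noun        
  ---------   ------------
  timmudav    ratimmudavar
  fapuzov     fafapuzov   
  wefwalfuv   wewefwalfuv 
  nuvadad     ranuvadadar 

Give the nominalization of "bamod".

babamod

timmudav and fapuzov both end in -v yet inflect differently (ratimmudavar, fafapuzov), so the final letter is not what conditions the rule; the last vowel is.
"bamod" has last vowel 'o'. The one such stem in the data (fapuzov → fafapuzov) repeats the first consonant+vowel as a prefix (as does wefwalfuv), so the same rule applies.
The other pattern: stems whose last vowel is 'a' add ra- … -ar around the stem.
So bamod → babamod.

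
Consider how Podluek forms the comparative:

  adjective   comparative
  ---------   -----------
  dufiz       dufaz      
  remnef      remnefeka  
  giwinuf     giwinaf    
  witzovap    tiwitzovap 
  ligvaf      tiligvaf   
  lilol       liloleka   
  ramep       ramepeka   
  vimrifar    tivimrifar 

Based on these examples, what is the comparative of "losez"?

ligvaf and giwinuf both end in -f yet inflect differently (tiligvaf, giwinaf), so the final letter is not what conditions the rule; the last vowel is.
"losez" has last vowel 'e'. The stems whose last vowel is 'e' (ramep → ramepeka, remnef → remnefeka) add -eka.
So losez → losezeka.

losezeka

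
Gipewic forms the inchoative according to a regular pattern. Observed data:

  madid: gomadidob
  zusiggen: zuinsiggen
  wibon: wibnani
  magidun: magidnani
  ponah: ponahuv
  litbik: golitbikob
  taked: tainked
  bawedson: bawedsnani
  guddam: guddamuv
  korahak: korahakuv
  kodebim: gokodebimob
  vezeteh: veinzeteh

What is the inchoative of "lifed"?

litbik and korahak both end in -k yet inflect differently (golitbikob, korahakuv), so the final letter is not what conditions the rule; the last vowel is.
"lifed" has last vowel 'e'. The stems whose last vowel is 'e' (zusiggen → zuinsiggen, vezeteh → veinzeteh, taked → tainked) insert -in- after the first vowel.
The other patterns: stems whose last vowel is 'i' add go- … -ob around the stem; stems whose last vowel is 'a' add -uv; stems whose last vowel is 'o' or 'u' delete the last vowel and add -ani.
So lifed → liinfed.

liinfed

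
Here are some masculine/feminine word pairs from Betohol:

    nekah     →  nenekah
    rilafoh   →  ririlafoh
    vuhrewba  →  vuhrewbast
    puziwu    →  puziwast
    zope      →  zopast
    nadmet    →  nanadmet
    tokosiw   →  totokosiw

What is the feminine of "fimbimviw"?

fifimbimviw

nekah and vuhrewba both have last vowel 'a' yet inflect differently (nenekah, vuhrewbast), so the last vowel is not what conditions the rule; whether the stem ends in a vowel or a consonant is.
"fimbimviw" ends in a consonant. The stems ending in a consonant (nadmet → nanadmet, tokosiw → totokosiw, rilafoh → ririlafoh) repeat the first consonant+vowel as a prefix.
So fimbimviw → fifimbimviw.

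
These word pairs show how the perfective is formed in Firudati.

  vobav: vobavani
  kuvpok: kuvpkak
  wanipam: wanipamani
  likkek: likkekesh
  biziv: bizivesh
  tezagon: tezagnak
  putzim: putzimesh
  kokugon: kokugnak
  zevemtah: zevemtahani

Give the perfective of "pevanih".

"pevanih" has last vowel 'i'. The stems whose last vowel is 'i' (biziv → bizivesh, putzim → putzimesh) add -esh.
So pevanih → pevanihesh.

pevanihesh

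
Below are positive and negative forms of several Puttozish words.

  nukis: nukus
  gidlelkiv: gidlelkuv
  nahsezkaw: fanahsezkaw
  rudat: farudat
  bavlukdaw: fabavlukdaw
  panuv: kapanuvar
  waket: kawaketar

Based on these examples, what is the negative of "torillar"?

"torillar" has last vowel 'a'. The stems whose last vowel is 'a' (nahsezkaw → fanahsezkaw, rudat → farudat, bavlukdaw → fabavlukdaw) add the prefix fa-.
The other patterns: stems whose last vowel is 'i' change the last vowel to 'u'; stems whose last vowel is 'e' or 'u' add ka- … -ar around the stem.
So torillar → fatorillar.

fatorillar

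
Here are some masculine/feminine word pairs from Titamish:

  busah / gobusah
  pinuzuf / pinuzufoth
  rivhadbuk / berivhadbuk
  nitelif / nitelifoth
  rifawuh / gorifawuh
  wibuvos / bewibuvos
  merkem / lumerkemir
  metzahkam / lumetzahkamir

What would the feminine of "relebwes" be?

berelebwes

"relebwes" ends in -s. The one such stem in the data (wibuvos → bewibuvos) adds the prefix be-, so the same rule applies.
So relebwes → berelebwes.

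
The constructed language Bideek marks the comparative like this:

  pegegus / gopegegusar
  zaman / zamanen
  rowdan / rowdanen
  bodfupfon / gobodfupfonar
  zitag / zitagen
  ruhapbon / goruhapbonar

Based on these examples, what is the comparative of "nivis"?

zaman and ruhapbon both end in -n yet inflect differently (zamanen, goruhapbonar), so the final letter is not what conditions the rule; the number of vowels is.
"nivis" has 2 vowels. The stems with 2 vowels (zaman → zamanen, rowdan → rowdanen, zitag → zitagen) add -en.
The other pattern: stems with 3 vowels add go- … -ar around the stem.
So nivis → nivisen.

nivisen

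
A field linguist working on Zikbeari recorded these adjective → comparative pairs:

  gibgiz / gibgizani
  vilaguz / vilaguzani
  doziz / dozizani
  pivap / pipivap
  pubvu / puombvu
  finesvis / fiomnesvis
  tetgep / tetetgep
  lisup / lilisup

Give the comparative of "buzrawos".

lisup and vilaguz both have last vowel 'u' yet inflect differently (lilisup, vilaguzani), so the last vowel is not what conditions the rule; the final letter is.
"buzrawos" ends in -s. The one such stem in the data (finesvis → fiomnesvis) inserts -om- after the first vowel (as does pubvu), so the same rule applies.
The other patterns: stems ending in -p repeat the first consonant+vowel as a prefix; stems ending in -z add -ani.
So buzrawos → buomzrawos.

buomzrawos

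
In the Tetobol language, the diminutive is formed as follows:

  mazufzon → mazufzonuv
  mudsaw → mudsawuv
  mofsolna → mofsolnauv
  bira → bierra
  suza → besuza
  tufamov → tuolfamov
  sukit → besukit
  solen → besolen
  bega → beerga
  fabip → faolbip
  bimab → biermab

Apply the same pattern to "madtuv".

"madtuv" begins with m-. The stems beginning with m- (mazufzon → mazufzonuv, mudsaw → mudsawuv, mofsolna → mofsolnauv) add -uv.
The other patterns: stems beginning with s- add the prefix be-; stems beginning with b- insert -er- after the first vowel; stems beginning with f- or t- insert -ol- after the first vowel.
So madtuv → madtuvuv.

madtuvuv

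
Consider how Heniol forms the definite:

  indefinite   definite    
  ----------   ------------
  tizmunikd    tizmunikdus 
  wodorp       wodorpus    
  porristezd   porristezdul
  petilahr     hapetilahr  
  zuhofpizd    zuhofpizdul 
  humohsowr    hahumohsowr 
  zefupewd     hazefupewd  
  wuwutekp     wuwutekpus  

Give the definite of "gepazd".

gepazdul

porristezd and zefupewd both end in -d yet inflect differently (porristezdul, hazefupewd), so the final letter is not what conditions the rule; the second-to-last letter is.
"gepazd" has second-to-last letter 'z'. The stems whose second-to-last letter is 'z' (porristezd → porristezdul, zuhofpizd → zuhofpizdul) add -ul.
The other patterns: stems whose second-to-last letter is 'h' or 'w' add the prefix ha-; stems whose second-to-last letter is 'k' or 'r' add -us.
So gepazd → gepazdul.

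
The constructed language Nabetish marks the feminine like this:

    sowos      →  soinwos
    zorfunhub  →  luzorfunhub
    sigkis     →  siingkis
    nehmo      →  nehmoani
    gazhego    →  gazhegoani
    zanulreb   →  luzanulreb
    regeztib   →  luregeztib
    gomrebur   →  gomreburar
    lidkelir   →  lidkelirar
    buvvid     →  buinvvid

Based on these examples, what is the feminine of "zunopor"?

"zunopor" ends in -r. The stems ending in -r (gomrebur → gomreburar, lidkelir → lidkelirar) add -ar.
The other patterns: stems ending in -o add -ani; stems ending in -b add the prefix lu-; stems ending in -d or -s insert -in- after the first vowel.
So zunopor → zunoporar.

zunoporar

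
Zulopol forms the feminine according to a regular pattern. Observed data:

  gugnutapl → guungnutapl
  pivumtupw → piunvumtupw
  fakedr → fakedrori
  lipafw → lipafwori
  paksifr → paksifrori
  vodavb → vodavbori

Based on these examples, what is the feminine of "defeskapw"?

pivumtupw and lipafw both end in -w yet inflect differently (piunvumtupw, lipafwori), so the final letter is not what conditions the rule; the second-to-last letter is.
"defeskapw" has second-to-last letter 'p'. The stems whose second-to-last letter is 'p' (gugnutapl → guungnutapl, pivumtupw → piunvumtupw) insert -un- after the first vowel.
So defeskapw → deunfeskapw.

deunfeskapw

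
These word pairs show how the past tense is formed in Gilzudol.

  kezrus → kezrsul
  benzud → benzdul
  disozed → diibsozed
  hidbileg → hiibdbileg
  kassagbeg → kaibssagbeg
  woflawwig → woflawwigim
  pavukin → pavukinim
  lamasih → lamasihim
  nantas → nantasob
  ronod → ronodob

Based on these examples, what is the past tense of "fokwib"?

fokwibim

"fokwib" has last vowel 'i'. The stems whose last vowel is 'i' (woflawwig → woflawwigim, pavukin → pavukinim, lamasih → lamasihim) add -im.
So fokwib → fokwibim.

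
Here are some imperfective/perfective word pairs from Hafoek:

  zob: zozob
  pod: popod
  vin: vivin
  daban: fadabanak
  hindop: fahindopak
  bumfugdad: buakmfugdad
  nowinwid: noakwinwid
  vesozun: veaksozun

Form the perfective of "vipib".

favipibak

"vipib" has 2 vowels. The stems with 2 vowels (daban → fadabanak, hindop → fahindopak) add fa- … -ak around the stem.
So vipib → favipibak.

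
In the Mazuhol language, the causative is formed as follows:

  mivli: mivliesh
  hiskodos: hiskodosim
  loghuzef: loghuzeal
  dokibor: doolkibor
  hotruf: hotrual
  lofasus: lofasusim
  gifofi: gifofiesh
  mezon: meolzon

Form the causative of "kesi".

kesiesh

lofasus and hotruf both have last vowel 'u' yet inflect differently (lofasusim, hotrual), so the last vowel is not what conditions the rule; the final letter is.
"kesi" ends in -i. The stems ending in -i (mivli → mivliesh, gifofi → gifofiesh) add -esh.
The other patterns: stems ending in -s add -im; stems ending in -f drop the final letter and add -al; stems ending in -n or -r insert -ol- after the first vowel.
So kesi → kesiesh.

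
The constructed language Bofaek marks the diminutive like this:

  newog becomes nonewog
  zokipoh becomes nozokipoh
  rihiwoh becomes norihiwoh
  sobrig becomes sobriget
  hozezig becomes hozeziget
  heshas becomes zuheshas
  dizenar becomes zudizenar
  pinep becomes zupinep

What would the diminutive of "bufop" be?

"bufop" has last vowel 'o'. The stems whose last vowel is 'o' (newog → nonewog, zokipoh → nozokipoh, rihiwoh → norihiwoh) add the prefix no-.
The other patterns: stems whose last vowel is 'i' add -et; stems whose last vowel is 'a' or 'e' add the prefix zu-.
So bufop → nobufop.

nobufop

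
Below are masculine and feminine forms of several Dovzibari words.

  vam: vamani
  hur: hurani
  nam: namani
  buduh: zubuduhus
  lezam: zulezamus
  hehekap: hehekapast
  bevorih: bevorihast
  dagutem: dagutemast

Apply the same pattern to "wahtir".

vam and lezam both end in -m yet inflect differently (vamani, zulezamus), so the final letter is not what conditions the rule; the number of vowels is.
"wahtir" has 2 vowels. The stems with 2 vowels (buduh → zubuduhus, lezam → zulezamus) add zu- … -us around the stem.
So wahtir → zuwahtirus.

zuwahtirus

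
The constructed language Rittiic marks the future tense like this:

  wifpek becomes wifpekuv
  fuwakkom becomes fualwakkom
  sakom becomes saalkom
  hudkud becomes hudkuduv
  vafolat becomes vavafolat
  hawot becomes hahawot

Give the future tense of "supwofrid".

"supwofrid" ends in -d. The one such stem in the data (hudkud → hudkuduv) adds -uv, so the same rule applies.
The other patterns: stems ending in -m insert -al- after the first vowel; stems ending in -t repeat the first consonant+vowel as a prefix.
So supwofrid → supwofriduv.

supwofriduv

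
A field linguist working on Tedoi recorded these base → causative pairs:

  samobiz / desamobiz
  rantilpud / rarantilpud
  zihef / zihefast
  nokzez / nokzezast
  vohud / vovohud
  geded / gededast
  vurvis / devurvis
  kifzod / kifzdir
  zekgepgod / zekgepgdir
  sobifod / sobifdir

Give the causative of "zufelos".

zufelsir

geded and kifzod both end in -d yet inflect differently (gededast, kifzdir), so the final letter is not what conditions the rule; the last vowel is.
"zufelos" has last vowel 'o'. The stems whose last vowel is 'o' (kifzod → kifzdir, zekgepgod → zekgepgdir, sobifod → sobifdir) delete the last vowel and add -ir.
So zufelos → zufelsir.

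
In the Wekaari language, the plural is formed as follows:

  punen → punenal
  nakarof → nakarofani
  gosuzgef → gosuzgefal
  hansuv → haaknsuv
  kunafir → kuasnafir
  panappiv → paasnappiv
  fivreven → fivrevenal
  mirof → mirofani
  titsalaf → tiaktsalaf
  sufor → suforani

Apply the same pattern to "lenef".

gosuzgef and mirof both end in -f yet inflect differently (gosuzgefal, mirofani), so the final letter is not what conditions the rule; the last vowel is.
"lenef" has last vowel 'e'. The stems whose last vowel is 'e' (fivreven → fivrevenal, punen → punenal, gosuzgef → gosuzgefal) add -al.
So lenef → lenefal.

lenefal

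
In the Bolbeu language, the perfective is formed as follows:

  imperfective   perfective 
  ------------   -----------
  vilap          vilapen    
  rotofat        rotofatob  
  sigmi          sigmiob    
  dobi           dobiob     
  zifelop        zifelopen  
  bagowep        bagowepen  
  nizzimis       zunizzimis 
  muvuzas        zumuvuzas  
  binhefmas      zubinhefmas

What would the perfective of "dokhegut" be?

dokhegutob

vilap and binhefmas both have last vowel 'a' yet inflect differently (vilapen, zubinhefmas), so the last vowel is not what conditions the rule; the final letter is.
"dokhegut" ends in -t. The one such stem in the data (rotofat → rotofatob) adds -ob, so the same rule applies.
So dokhegut → dokhegutob.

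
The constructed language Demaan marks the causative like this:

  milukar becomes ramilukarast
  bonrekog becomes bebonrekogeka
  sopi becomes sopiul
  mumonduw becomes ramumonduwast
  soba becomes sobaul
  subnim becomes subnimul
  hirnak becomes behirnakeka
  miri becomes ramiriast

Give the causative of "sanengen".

sanengenul

"sanengen" begins with s-. The stems beginning with s- (subnim → subnimul, soba → sobaul, sopi → sopiul) add -ul.
The other patterns: stems beginning with m- add ra- … -ast around the stem; stems beginning with b- or h- add be- … -eka around the stem.
So sanengen → sanengenul.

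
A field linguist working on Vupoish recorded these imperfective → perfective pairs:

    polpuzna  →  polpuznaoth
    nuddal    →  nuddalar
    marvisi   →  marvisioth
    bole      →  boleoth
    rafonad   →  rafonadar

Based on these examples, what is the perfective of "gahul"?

gahular

nuddal and polpuzna both have last vowel 'a' yet inflect differently (nuddalar, polpuznaoth), so the last vowel is not what conditions the rule; whether the stem ends in a vowel or a consonant is.
"gahul" ends in a consonant. The stems ending in a consonant (nuddal → nuddalar, rafonad → rafonadar) add -ar.
The other pattern: stems ending in a vowel add -oth.
So gahul → gahular.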